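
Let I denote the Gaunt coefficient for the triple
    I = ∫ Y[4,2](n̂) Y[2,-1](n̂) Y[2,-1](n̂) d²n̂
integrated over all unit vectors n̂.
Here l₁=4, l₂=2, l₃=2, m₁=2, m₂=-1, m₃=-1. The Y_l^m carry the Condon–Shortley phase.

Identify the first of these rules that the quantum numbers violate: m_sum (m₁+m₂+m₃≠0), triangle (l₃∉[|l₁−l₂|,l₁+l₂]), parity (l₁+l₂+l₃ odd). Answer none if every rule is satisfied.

none

m₁+m₂+m₃ = 2 − 1 − 1 = 0  ✓
triangle: |4−2|=2 ≤ l₃=2 ≤ 4+2=6  ✓
parity: l₁+l₂+l₃ = 8 is even  ✓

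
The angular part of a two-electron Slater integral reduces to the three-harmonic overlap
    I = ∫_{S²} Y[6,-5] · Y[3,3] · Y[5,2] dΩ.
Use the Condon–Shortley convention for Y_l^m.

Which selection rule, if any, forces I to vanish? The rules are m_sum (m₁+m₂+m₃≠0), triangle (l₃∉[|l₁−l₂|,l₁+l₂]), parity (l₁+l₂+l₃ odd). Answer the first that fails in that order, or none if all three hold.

none

m₁+m₂+m₃ = -5 + 3 + 2 = 0  ✓
triangle: |6−3|=3 ≤ l₃=5 ≤ 6+3=9  ✓
parity: l₁+l₂+l₃ = 14 is even  ✓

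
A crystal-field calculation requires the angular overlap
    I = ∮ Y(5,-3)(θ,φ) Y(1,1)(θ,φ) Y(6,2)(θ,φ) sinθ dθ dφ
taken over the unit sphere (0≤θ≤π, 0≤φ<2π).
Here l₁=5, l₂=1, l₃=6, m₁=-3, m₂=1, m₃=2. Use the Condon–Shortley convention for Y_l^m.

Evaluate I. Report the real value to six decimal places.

Checks pass: Σm=0; 12 even; l₃=6∈[4,6].
(2·5+1)(2·1+1)(2·6+1) = 429
Δ: 0! 10! 2! / 13! → 1/858
sum: t=0:+1/14400 = 1/14400
3j²(5 1 6; 0 0 0) = Δ·Π!·Σ² = 6/143  (sign +1)
sum: t=0:+1/161280 = 1/161280
3j²(5 1 6; -3 1 2) = Δ·Π!·Σ² = 1/143  (sign +1)
combine: 4πI² = 429·6/143·1/143 = 18/143
take √, sign +1: I = 0.10008369

0.100084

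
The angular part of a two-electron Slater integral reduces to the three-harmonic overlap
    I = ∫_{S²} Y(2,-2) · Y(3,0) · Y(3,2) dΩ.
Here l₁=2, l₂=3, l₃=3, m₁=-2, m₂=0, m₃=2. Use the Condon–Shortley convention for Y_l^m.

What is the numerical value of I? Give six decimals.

-0.188063

Rules hold: Σm=0, L=8 even, 1≤3≤5.
N = 5·7·7 = 245
Δ = 2!·2!·4!/9! = 1/3780
Racah Σ t=0..2: t=0:+1/24 t=1:−1/4 t=2:+1/24 = -1/6
⇒ 3j(2 3 3; 0 0 0)² = 4/105, sgn +1
Racah Σ t=2..2: t=2:+1/24 = 1/24
⇒ 3j(2 3 3; -2 0 2)² = 1/21, sgn -1
4πI² = N·(3j₀)²·(3jₘ)² = 4/9
I = -1·√(0.444444/4π) = -0.18806319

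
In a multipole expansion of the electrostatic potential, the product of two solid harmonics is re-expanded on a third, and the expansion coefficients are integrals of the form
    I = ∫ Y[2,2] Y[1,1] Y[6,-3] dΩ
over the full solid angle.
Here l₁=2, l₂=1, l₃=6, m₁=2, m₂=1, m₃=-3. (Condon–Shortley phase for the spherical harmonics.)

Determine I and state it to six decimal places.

triangle: need 1≤l₃≤3, have 6; I=0

0.000000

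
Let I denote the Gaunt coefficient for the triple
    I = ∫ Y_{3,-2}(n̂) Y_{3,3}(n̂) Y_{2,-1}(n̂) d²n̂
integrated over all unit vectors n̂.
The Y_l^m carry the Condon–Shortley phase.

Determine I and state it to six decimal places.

m-sum 0 ✓  L=8 even ✓  0≤2≤6 ✓
Π(2lᵢ+1) = 7×7×5 = 245
triangle coeff Δ(3,3,2) = 1/3780
Σ_t [1,3]: t=1:−1/24 t=2:+1/4 t=3:−1/24 = 1/6
(3j)²=4/105 [(3 3 2; 0 0 0)], sign=+1
Σ_t [4,4]: t=4:+1/48 = 1/48
(3j)²=5/84 [(3 3 2; -2 3 -1)], sign=-1
⇒ 4πI² = 5/9
I = (-1)√(5/9/(4π)) = -0.21026104

-0.210261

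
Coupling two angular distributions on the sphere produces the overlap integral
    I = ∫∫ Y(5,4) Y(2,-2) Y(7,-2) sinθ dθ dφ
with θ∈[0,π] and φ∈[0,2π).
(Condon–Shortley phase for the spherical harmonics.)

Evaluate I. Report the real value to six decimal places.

Rules hold: Σm=0, L=14 even, 3≤7≤7.
N = 11·5·15 = 825
Δ = 0!·10!·4!/15! = 1/15015
Racah Σ t=0..0: t=0:+1/57600 = 1/57600
⇒ 3j(5 2 7; 0 0 0)² = 21/715, sgn -1
Racah Σ t=0..0: t=0:+1/8709120 = 1/8709120
⇒ 3j(5 2 7; 4 -2 -2)² = 1/3003, sgn -1
4πI² = N·(3j₀)²·(3jₘ)² = 15/1859
I = +1·√(0.00806885/4π) = 0.02533967

0.025340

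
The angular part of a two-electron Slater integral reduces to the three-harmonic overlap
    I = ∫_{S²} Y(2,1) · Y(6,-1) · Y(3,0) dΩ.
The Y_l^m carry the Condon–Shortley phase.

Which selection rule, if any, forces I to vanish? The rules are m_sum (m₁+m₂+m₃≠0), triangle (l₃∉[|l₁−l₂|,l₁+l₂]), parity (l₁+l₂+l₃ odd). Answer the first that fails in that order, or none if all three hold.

m₁+m₂+m₃ = 1 − 1 + 0 = 0  ✓
triangle: |2−6|=4 ≤ l₃=3 ≤ 2+6=8  ✗
parity: l₁+l₂+l₃ = 11 is odd

triangle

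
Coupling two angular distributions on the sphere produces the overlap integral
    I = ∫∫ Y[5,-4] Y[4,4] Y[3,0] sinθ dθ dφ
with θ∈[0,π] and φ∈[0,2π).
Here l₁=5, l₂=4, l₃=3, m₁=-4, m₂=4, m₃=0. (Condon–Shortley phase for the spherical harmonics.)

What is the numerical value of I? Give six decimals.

Rules hold: Σm=0, L=12 even, 1≤3≤9.
N = 11·9·7 = 693
Δ = 6!·4!·2!/13! = 1/180180
Racah Σ t=2..4: t=2:+1/576 t=3:−1/144 t=4:+1/576 = -1/288
⇒ 3j(5 4 3; 0 0 0)² = 20/1001, sgn +1
Racah Σ t=6..6: t=6:+1/8640 = 1/8640
⇒ 3j(5 4 3; -4 4 0)² = 28/715, sgn -1
4πI² = N·(3j₀)²·(3jₘ)² = 1008/1859
I = -1·√(0.542227/4π) = -0.20772350

-0.207724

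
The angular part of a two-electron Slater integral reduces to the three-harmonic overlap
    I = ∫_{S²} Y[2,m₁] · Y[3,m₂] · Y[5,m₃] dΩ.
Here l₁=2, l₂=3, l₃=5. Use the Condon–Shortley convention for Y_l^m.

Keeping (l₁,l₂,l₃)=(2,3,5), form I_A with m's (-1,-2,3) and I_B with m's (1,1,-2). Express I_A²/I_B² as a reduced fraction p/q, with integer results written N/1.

Shared (l₁,l₂,l₃)=(2,3,5): N and (l;000)² cancel in I_A²/I_B².
A: Δ = 0!·4!·6!/11! = 1/2310; Racah Σ t=0..0: t=0:+1/720 = 1/720; ⇒ 3j(2 3 5; -1 -2 3)² = 8/165, sgn +1
B: Δ = 0!·4!·6!/11! = 1/2310; Racah Σ t=0..0: t=0:+1/288 = 1/288; ⇒ 3j(2 3 5; 1 1 -2)² = 1/22, sgn -1
I_A²/I_B² = (8/165)/(1/22) = 16/15

16/15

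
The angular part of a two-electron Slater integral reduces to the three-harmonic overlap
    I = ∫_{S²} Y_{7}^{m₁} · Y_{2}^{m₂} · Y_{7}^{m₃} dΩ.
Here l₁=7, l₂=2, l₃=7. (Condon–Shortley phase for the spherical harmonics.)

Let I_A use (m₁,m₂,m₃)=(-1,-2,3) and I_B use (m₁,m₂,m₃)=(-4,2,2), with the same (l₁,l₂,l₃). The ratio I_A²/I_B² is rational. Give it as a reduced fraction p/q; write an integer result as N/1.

Shared (l₁,l₂,l₃)=(7,2,7): N and (l;000)² cancel in I_A²/I_B².
A: Δ = 2!·12!·2!/17! = 1/185640; Racah Σ t=0..0: t=0:+1/3870720 = 1/3870720; ⇒ 3j(7 2 7; -1 -2 3)² = 135/6188, sgn +1
B: Δ = 2!·12!·2!/17! = 1/185640; Racah Σ t=2..2: t=2:+1/8709120 = 1/8709120; ⇒ 3j(7 2 7; -4 2 2)² = 55/3094, sgn -1
I_A²/I_B² = (135/6188)/(55/3094) = 27/22

27/22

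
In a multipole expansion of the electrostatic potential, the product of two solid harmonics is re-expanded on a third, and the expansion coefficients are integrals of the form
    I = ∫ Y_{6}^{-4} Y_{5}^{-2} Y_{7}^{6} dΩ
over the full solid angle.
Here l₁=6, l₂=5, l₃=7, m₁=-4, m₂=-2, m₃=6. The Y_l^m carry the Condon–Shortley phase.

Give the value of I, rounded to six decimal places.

0.020011

Checks pass: Σm=0; 18 even; l₃=7∈[1,11].
(2·6+1)(2·5+1)(2·7+1) = 2145
Δ: 4! 8! 6! / 19! → 1/174594420
sum: t=0:+1/4147200 t=1:−1/207360 t=2:+1/82944 t=3:−1/207360 t=4:+1/4147200 = 1/345600
3j²(6 5 7; 0 0 0) = Δ·Π!·Σ² = 420/46189  (sign -1)
sum: t=2:+1/19353600 t=3:−1/21772800 = 1/174182400
3j²(6 5 7; -4 -2 6) = Δ·Π!·Σ² = 1/3876  (sign -1)
combine: 4πI² = 2145·420/46189·1/3876 = 525/104329
take √, sign +1: I = 0.02001116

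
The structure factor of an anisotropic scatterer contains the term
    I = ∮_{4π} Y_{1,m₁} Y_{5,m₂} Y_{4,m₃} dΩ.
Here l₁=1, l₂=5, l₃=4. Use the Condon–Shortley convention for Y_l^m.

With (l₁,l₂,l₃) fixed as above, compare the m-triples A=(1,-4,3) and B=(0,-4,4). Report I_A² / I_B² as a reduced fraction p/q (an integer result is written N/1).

Shared (l₁,l₂,l₃)=(1,5,4): N and (l;000)² cancel in I_A²/I_B².
A: Δ = 2!·0!·8!/11! = 1/495; Racah Σ t=0..0: t=0:+1/10080 = 1/10080; ⇒ 3j(1 5 4; 1 -4 3)² = 4/55, sgn -1
B: Δ = 2!·0!·8!/11! = 1/495; Racah Σ t=1..1: t=1:−1/40320 = -1/40320; ⇒ 3j(1 5 4; 0 -4 4)² = 1/55, sgn -1
I_A²/I_B² = (4/55)/(1/55) = 4/1

4/1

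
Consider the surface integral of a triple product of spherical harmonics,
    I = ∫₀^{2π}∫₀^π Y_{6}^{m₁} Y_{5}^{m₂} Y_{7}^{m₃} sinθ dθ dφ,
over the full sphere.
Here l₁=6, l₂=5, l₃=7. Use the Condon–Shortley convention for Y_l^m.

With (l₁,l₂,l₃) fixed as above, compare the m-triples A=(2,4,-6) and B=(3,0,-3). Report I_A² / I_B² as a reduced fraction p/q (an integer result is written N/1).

Shared (l₁,l₂,l₃)=(6,5,7): N and (l;000)² cancel in I_A²/I_B².
A: Δ = 4!·8!·6!/19! = 1/174594420; Racah Σ t=3..4: t=3:−1/21772800 t=4:+1/116121600 = -13/348364800; ⇒ 3j(6 5 7; 2 4 -6)² = 169/9690, sgn +1
B: Δ = 4!·8!·6!/19! = 1/174594420; Racah Σ t=0..3: t=0:+1/2073600 t=1:−1/414720 t=2:+1/725760 t=3:−1/11612160 = -37/58060800; ⇒ 3j(6 5 7; 3 0 -3)² = 4107/646646, sgn -1
I_A²/I_B² = (169/9690)/(4107/646646) = 169169/61605

169169/61605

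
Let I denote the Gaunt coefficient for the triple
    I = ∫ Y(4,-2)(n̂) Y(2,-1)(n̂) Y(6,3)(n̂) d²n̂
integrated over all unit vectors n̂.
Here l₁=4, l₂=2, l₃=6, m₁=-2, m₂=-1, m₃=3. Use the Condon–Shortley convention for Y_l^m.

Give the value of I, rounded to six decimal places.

-0.252474

Checks pass: Σm=0; 12 even; l₃=6∈[2,6].
(2·4+1)(2·2+1)(2·6+1) = 585
Δ: 0! 8! 4! / 13! → 1/6435
sum: t=0:+1/2304 = 1/2304
3j²(4 2 6; 0 0 0) = Δ·Π!·Σ² = 5/143  (sign +1)
sum: t=0:+1/8640 = 1/8640
3j²(4 2 6; -2 -1 3) = Δ·Π!·Σ² = 28/715  (sign -1)
combine: 4πI² = 585·5/143·28/715 = 1260/1573
take √, sign -1: I = -0.25247360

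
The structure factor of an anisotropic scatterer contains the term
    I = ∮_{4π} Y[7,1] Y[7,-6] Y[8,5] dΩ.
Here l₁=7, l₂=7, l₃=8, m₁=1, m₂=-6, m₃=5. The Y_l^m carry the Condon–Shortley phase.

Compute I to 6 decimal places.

-0.071746

Checks pass: Σm=0; 22 even; l₃=8∈[0,14].
(2·7+1)(2·7+1)(2·8+1) = 3825
Δ: 6! 8! 8! / 23! → 1/22086194130
sum: t=0:+1/18289152000 t=1:−1/248832000 t=2:+1/24883200 t=3:−1/11943936 t=4:+1/24883200 t=5:−1/248832000 t=6:+1/18289152000 = -11/975421440
3j²(7 7 8; 0 0 0) = Δ·Π!·Σ² = 1750/289731  (sign -1)
sum: t=0:+1/5225472000 t=1:−1/3483648000 = -1/10450944000
3j²(7 7 8; 1 -6 5) = Δ·Π!·Σ² = 104/37145  (sign +1)
combine: 4πI² = 3825·1750/289731·104/37145 = 210000/3246473
take √, sign -1: I = -0.07174619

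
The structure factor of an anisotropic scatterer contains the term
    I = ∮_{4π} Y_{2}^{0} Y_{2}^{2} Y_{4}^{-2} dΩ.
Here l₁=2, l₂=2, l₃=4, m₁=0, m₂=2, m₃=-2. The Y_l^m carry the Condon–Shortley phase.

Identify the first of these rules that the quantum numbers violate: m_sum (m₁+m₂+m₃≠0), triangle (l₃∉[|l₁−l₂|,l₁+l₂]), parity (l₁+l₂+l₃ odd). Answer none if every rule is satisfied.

none

Σmᵢ = 0  ✓
l₃∈[|l₁−l₂|,l₁+l₂]=[0,4], have l₃=4  ✓
Σlᵢ = 8 ⇒ even  ✓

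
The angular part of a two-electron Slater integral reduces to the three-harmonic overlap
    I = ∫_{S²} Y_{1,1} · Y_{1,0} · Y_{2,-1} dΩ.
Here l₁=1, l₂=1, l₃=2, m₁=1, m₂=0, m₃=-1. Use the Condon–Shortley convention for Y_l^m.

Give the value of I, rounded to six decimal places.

-0.218510

Rules hold: Σm=0, L=4 even, 0≤2≤2.
N = 3·3·5 = 45
Δ = 0!·2!·2!/5! = 1/30
Racah Σ t=0..0: t=0:+1/1 = 1/1
⇒ 3j(1 1 2; 0 0 0)² = 2/15, sgn +1
Racah Σ t=0..0: t=0:+1/2 = 1/2
⇒ 3j(1 1 2; 1 0 -1)² = 1/10, sgn -1
4πI² = N·(3j₀)²·(3jₘ)² = 3/5
I = -1·√(0.6/4π) = -0.21850969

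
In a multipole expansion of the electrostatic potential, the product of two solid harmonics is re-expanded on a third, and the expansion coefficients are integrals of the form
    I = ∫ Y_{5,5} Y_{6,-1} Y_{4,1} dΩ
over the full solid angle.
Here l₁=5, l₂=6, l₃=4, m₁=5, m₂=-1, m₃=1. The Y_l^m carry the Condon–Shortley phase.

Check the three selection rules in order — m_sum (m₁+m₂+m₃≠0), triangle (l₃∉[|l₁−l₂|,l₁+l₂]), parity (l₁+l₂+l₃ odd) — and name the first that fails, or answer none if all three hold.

m_sum

m₁+m₂+m₃ = 5 − 1 + 1 = 5  ✗
triangle: |5−6|=1 ≤ l₃=4 ≤ 5+6=11
parity: l₁+l₂+l₃ = 15 is odd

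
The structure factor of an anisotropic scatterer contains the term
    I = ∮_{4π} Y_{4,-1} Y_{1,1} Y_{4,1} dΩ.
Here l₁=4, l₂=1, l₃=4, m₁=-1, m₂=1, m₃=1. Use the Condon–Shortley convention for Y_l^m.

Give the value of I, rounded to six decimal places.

0.000000

m-sum = -1 + 1 + 1 = 1 ≠ 0 ⇒ I = 0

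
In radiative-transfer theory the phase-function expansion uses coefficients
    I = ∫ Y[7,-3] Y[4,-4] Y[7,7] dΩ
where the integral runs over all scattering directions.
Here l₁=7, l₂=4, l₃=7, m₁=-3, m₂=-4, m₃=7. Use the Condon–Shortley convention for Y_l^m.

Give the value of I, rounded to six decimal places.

Checks pass: Σm=0; 18 even; l₃=7∈[3,11].
(2·7+1)(2·4+1)(2·7+1) = 2025
Δ: 4! 10! 4! / 19! → 1/58198140
sum: t=0:+1/17418240 t=1:−1/622080 t=2:+1/230400 t=3:−1/622080 t=4:+1/17418240 = 1/806400
3j²(7 4 7; 0 0 0) = Δ·Π!·Σ² = 2268/230945  (sign -1)
sum: t=0:+1/2090188800 = 1/2090188800
3j²(7 4 7; -3 -4 7) = Δ·Π!·Σ² = 7/5814  (sign +1)
combine: 4πI² = 2025·2268/230945·7/5814 = 357210/14919047
take √, sign -1: I = -0.04365021

-0.043650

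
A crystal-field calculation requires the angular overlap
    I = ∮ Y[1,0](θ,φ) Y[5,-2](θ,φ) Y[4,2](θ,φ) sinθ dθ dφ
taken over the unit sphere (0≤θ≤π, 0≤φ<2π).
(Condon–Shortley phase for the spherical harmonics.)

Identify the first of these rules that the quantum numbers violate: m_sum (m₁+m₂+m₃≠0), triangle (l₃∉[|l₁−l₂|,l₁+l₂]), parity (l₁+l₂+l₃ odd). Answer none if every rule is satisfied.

none

Σmᵢ = 0  ✓
l₃∈[|l₁−l₂|,l₁+l₂]=[4,6], have l₃=4  ✓
Σlᵢ = 10 ⇒ even  ✓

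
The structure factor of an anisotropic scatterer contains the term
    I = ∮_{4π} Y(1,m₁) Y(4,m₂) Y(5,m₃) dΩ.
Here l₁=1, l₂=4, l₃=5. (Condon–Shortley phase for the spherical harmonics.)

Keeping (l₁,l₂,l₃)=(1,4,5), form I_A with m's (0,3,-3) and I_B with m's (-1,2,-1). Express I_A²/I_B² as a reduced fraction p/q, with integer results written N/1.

l's match ⇒ only the (l;m) 3-j factors differ between A and B.
A: triangle coeff Δ(1,4,5) = 1/495; Σ_t [0,0]: t=0:+1/5040 = 1/5040; (3j)²=16/495 [(1 4 5; 0 3 -3)], sign=+1
B: triangle coeff Δ(1,4,5) = 1/495; Σ_t [0,0]: t=0:+1/2880 = 1/2880; (3j)²=2/165 [(1 4 5; -1 2 -1)], sign=+1
I_A²/I_B² = (16/495)/(2/165) = 8/3

8/3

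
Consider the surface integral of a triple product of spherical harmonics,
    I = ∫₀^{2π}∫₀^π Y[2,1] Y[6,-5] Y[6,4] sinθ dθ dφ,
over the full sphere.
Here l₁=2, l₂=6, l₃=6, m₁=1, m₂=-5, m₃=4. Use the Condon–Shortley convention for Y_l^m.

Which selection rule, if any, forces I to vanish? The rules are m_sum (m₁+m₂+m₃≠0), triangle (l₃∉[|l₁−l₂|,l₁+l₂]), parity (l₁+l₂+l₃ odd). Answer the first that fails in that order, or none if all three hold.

none

azimuthal sum: 1 − 5 + 4 = 0  ✓
4 ≤ 6 ≤ 8 (triangle on l)  ✓
L = 2 + 6 + 6 = 14 (even)  ✓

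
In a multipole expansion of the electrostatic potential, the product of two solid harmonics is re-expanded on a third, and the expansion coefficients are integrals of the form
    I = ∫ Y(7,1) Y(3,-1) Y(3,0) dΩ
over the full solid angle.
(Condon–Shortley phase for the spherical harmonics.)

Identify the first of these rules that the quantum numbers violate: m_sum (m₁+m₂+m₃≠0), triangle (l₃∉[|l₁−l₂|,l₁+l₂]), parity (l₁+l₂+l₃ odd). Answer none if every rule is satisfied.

triangle

Σmᵢ = 0  ✓
l₃∈[|l₁−l₂|,l₁+l₂]=[4,10], have l₃=3  ✗
Σlᵢ = 13 ⇒ odd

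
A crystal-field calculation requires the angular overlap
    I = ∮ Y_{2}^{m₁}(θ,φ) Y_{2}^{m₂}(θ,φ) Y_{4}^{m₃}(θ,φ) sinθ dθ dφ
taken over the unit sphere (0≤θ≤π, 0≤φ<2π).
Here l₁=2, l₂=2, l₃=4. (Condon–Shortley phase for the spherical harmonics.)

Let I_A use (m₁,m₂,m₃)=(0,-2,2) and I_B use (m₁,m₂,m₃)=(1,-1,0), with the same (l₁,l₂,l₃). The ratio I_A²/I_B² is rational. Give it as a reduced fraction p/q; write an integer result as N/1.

15/16

Same 2,2,4: normalisation and zero-m 3j drop out of the ratio.
A: Δ: 0! 4! 4! / 9! → 1/630; sum: t=0:+1/96 = 1/96; 3j²(2 2 4; 0 -2 2) = Δ·Π!·Σ² = 1/42  (sign +1)
B: Δ: 0! 4! 4! / 9! → 1/630; sum: t=0:+1/36 = 1/36; 3j²(2 2 4; 1 -1 0) = Δ·Π!·Σ² = 8/315  (sign +1)
I_A²/I_B² = (1/42)/(8/315) = 15/16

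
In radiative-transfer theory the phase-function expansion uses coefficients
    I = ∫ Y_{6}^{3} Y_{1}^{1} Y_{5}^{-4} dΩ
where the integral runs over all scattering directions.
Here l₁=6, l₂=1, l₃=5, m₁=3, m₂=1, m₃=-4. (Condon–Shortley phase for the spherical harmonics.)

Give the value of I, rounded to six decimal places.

-0.070770

m-sum 0 ✓  L=12 even ✓  5≤5≤7 ✓
Π(2lᵢ+1) = 13×3×11 = 429
triangle coeff Δ(6,1,5) = 1/858
Σ_t [1,1]: t=1:−1/14400 = -1/14400
(3j)²=6/143 [(6 1 5; 0 0 0)], sign=+1
Σ_t [2,2]: t=2:+1/725760 = 1/725760
(3j)²=1/286 [(6 1 5; 3 1 -4)], sign=-1
⇒ 4πI² = 9/143
I = (-1)√(9/143/(4π)) = -0.07076985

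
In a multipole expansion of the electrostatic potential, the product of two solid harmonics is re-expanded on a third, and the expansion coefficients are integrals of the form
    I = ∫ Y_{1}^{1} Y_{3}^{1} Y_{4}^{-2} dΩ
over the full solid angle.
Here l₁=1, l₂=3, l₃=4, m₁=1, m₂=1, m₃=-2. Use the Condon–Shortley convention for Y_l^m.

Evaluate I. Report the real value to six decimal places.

Rules hold: Σm=0, L=8 even, 2≤4≤4.
N = 3·7·9 = 189
Δ = 0!·2!·6!/9! = 1/252
Racah Σ t=0..0: t=0:+1/36 = 1/36
⇒ 3j(1 3 4; 0 0 0)² = 4/63, sgn +1
Racah Σ t=0..0: t=0:+1/96 = 1/96
⇒ 3j(1 3 4; 1 1 -2)² = 5/84, sgn +1
4πI² = N·(3j₀)²·(3jₘ)² = 5/7
I = +1·√(0.714286/4π) = 0.23841361

0.238414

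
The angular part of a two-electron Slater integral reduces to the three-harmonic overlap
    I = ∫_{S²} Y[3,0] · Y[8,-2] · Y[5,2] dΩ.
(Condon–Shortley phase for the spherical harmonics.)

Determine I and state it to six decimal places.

Checks pass: Σm=0; 16 even; l₃=5∈[5,11].
(2·3+1)(2·8+1)(2·5+1) = 1309
Δ: 6! 0! 10! / 17! → 1/136136
sum: t=3:−1/518400 = -1/518400
3j²(3 8 5; 0 0 0) = Δ·Π!·Σ² = 56/2431  (sign +1)
sum: t=3:−1/1088640 = -1/1088640
3j²(3 8 5; 0 -2 2) = Δ·Π!·Σ² = 300/17017  (sign +1)
combine: 4πI² = 1309·56/2431·300/17017 = 16800/31603
take √, sign +1: I = 0.20567692

0.205677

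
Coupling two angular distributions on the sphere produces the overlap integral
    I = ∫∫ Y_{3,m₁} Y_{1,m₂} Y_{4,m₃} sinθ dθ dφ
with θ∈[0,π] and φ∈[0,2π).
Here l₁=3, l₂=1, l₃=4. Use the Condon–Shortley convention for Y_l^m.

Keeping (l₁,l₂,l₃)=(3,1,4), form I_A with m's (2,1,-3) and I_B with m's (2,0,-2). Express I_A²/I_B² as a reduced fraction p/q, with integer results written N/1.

Same 3,1,4: normalisation and zero-m 3j drop out of the ratio.
A: Δ: 0! 6! 2! / 9! → 1/252; sum: t=0:+1/240 = 1/240; 3j²(3 1 4; 2 1 -3) = Δ·Π!·Σ² = 1/12  (sign -1)
B: Δ: 0! 6! 2! / 9! → 1/252; sum: t=0:+1/120 = 1/120; 3j²(3 1 4; 2 0 -2) = Δ·Π!·Σ² = 1/21  (sign +1)
I_A²/I_B² = (1/12)/(1/21) = 7/4

7/4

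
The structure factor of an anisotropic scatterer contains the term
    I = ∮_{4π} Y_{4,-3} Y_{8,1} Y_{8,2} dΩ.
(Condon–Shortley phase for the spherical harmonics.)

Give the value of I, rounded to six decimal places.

m-sum 0 ✓  L=20 even ✓  4≤8≤12 ✓
Π(2lᵢ+1) = 9×17×17 = 2601
triangle coeff Δ(4,8,8) = 1/185175900
Σ_t [0,4]: t=0:+1/557383680 t=1:−1/21772800 t=2:+1/8294400 t=3:−1/21772800 t=4:+1/557383680 = 1/30965760
(3j)²=36/4199 [(4 8 8; 0 0 0)], sign=+1
Σ_t [3,4]: t=3:−1/74649600 t=4:+1/87091200 = -1/522547200
(3j)²=2/4199 [(4 8 8; -3 1 2)], sign=-1
⇒ 4πI² = 648/61009
I = (-1)√(648/61009/(4π)) = -0.02907272

-0.029073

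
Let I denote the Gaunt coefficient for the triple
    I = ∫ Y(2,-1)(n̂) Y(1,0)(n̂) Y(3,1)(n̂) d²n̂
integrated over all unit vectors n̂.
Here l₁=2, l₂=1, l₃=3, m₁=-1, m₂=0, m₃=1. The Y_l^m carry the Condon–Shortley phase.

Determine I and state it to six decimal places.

-0.233597

m-sum 0 ✓  L=6 even ✓  1≤3≤3 ✓
Π(2lᵢ+1) = 5×3×7 = 105
triangle coeff Δ(2,1,3) = 1/105
Σ_t [0,0]: t=0:+1/4 = 1/4
(3j)²=3/35 [(2 1 3; 0 0 0)], sign=-1
Σ_t [0,0]: t=0:+1/6 = 1/6
(3j)²=8/105 [(2 1 3; -1 0 1)], sign=+1
⇒ 4πI² = 24/35
I = (-1)√(24/35/(4π)) = -0.23359668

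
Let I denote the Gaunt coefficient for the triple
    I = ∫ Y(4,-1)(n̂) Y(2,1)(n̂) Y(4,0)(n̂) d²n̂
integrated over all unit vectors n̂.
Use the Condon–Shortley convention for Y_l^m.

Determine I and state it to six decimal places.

-0.044869

Rules hold: Σm=0, L=10 even, 2≤4≤6.
N = 9·5·9 = 405
Δ = 2!·6!·2!/11! = 1/13860
Racah Σ t=0..2: t=0:+1/192 t=1:−1/36 t=2:+1/192 = -5/288
⇒ 3j(4 2 4; 0 0 0)² = 20/693, sgn -1
Racah Σ t=1..2: t=1:−1/96 t=2:+1/72 = 1/288
⇒ 3j(4 2 4; -1 1 0)² = 1/462, sgn +1
4πI² = N·(3j₀)²·(3jₘ)² = 150/5929
I = -1·√(0.0252994/4π) = -0.04486937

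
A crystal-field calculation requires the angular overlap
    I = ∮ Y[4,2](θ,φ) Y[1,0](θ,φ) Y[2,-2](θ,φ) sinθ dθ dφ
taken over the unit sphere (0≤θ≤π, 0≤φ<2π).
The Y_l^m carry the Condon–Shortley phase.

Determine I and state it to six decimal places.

l₃=2 ∉ [3,5] — triangle fails ⇒ I = 0

0.000000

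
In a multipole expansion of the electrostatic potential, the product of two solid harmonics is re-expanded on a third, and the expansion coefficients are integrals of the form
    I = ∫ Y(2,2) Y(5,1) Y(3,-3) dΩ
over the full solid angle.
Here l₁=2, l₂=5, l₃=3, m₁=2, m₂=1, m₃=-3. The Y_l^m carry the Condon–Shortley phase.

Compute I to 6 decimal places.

-0.023961

Rules hold: Σm=0, L=10 even, 3≤3≤7.
N = 5·11·7 = 385
Δ = 4!·0!·6!/11! = 1/2310
Racah Σ t=2..2: t=2:+1/144 = 1/144
⇒ 3j(2 5 3; 0 0 0)² = 10/231, sgn -1
Racah Σ t=0..0: t=0:+1/17280 = 1/17280
⇒ 3j(2 5 3; 2 1 -3)² = 1/2310, sgn +1
4πI² = N·(3j₀)²·(3jₘ)² = 5/693
I = -1·√(0.00721501/4π) = -0.02396147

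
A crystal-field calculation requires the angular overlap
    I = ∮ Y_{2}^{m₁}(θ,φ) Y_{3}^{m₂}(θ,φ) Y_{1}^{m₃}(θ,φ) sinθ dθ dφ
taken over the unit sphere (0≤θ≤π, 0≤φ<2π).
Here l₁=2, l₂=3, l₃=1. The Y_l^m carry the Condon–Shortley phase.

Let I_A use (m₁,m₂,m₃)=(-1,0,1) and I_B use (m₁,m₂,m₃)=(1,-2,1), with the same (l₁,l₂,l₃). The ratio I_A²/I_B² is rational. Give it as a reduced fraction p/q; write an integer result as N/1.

Shared (l₁,l₂,l₃)=(2,3,1): N and (l;000)² cancel in I_A²/I_B².
A: Δ = 4!·0!·2!/7! = 1/105; Racah Σ t=3..3: t=3:−1/12 = -1/12; ⇒ 3j(2 3 1; -1 0 1)² = 1/35, sgn -1
B: Δ = 4!·0!·2!/7! = 1/105; Racah Σ t=1..1: t=1:−1/12 = -1/12; ⇒ 3j(2 3 1; 1 -2 1)² = 2/21, sgn -1
I_A²/I_B² = (1/35)/(2/21) = 3/10

3/10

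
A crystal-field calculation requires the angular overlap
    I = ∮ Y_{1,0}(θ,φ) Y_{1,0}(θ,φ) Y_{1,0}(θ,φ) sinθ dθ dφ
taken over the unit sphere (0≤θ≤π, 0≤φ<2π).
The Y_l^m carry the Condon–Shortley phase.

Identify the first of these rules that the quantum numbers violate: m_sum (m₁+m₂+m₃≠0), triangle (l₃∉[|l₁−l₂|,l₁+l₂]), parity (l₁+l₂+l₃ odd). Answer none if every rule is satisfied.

parity

azimuthal sum: 0 + 0 + 0 = 0  ✓
0 ≤ 1 ≤ 2 (triangle on l)  ✓
L = 1 + 1 + 1 = 3 (odd)  ✗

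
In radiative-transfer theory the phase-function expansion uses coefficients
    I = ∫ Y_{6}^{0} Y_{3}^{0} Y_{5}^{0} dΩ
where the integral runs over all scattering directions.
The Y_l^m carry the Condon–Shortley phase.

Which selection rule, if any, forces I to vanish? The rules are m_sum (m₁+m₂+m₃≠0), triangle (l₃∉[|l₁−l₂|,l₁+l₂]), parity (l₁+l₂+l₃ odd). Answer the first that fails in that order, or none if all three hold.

Σmᵢ = 0  ✓
l₃∈[|l₁−l₂|,l₁+l₂]=[3,9], have l₃=5  ✓
Σlᵢ = 14 ⇒ even  ✓

none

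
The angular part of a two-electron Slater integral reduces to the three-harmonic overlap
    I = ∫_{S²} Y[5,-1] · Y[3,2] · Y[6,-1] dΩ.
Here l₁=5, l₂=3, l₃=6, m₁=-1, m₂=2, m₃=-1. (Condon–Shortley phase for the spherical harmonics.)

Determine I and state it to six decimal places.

0.134828

Checks pass: Σm=0; 14 even; l₃=6∈[2,8].
(2·5+1)(2·3+1)(2·6+1) = 1001
Δ: 2! 8! 4! / 15! → 1/675675
sum: t=0:+1/8640 t=1:−1/2304 t=2:+1/8640 = -7/34560
3j²(5 3 6; 0 0 0) = Δ·Π!·Σ² = 7/429  (sign -1)
sum: t=1:−1/17280 t=2:+1/6912 = 1/11520
3j²(5 3 6; -1 2 -1) = Δ·Π!·Σ² = 2/143  (sign -1)
combine: 4πI² = 1001·7/429·2/143 = 98/429
take √, sign +1: I = 0.13482780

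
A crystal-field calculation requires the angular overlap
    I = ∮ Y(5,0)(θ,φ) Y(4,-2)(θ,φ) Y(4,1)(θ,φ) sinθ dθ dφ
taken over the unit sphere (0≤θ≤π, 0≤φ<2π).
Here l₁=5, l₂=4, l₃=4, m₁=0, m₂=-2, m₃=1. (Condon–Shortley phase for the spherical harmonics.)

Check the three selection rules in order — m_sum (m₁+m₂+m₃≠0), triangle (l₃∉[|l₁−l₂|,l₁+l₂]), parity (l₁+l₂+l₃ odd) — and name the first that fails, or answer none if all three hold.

Σmᵢ = -1  ✗
l₃∈[|l₁−l₂|,l₁+l₂]=[1,9], have l₃=4
Σlᵢ = 13 ⇒ odd

m_sum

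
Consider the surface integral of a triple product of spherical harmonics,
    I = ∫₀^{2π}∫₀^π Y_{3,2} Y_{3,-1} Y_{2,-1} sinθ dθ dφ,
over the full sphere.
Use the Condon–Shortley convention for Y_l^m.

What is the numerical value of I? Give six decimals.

Rules hold: Σm=0, L=8 even, 0≤2≤6.
N = 7·7·5 = 245
Δ = 4!·2!·2!/9! = 1/3780
Racah Σ t=1..3: t=1:−1/24 t=2:+1/4 t=3:−1/24 = 1/6
⇒ 3j(3 3 2; 0 0 0)² = 4/105, sgn +1
Racah Σ t=0..1: t=0:+1/48 t=1:−1/12 = -1/16
⇒ 3j(3 3 2; 2 -1 -1)² = 1/28, sgn +1
4πI² = N·(3j₀)²·(3jₘ)² = 1/3
I = +1·√(0.333333/4π) = 0.16286750

0.162868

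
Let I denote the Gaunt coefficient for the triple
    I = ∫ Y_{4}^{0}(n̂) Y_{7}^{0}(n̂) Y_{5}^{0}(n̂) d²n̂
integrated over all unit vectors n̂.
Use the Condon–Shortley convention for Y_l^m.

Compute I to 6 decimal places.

0.139120

Rules hold: Σm=0, L=16 even, 3≤5≤11.
N = 9·15·11 = 1485
Δ = 6!·2!·8!/17! = 1/6126120
Racah Σ t=2..4: t=2:+1/69120 t=3:−1/20736 t=4:+1/69120 = -1/51840
⇒ 3j(4 7 5; 0 0 0)² = 280/21879, sgn +1
(m-triple is (0,0,0) — same symbol as above.)
4πI² = N·(3j₀)²·(3jₘ)² = 392000/1611753
I = +1·√(0.243213/4π) = 0.13911977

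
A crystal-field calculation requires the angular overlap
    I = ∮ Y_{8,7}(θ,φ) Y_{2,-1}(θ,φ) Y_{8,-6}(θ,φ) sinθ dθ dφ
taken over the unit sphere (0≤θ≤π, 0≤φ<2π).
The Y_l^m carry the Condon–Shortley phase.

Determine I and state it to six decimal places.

-0.193012

m-sum 0 ✓  L=18 even ✓  6≤8≤10 ✓
Π(2lᵢ+1) = 17×5×17 = 1445
triangle coeff Δ(8,2,8) = 1/348840
Σ_t [0,2]: t=0:+1/116121600 t=1:−1/25401600 t=2:+1/116121600 = -1/45158400
(3j)²=24/1615 [(8 2 8; 0 0 0)], sign=-1
Σ_t [0,1]: t=0:+1/12454041600 t=1:−1/174356582400 = 1/13412044800
(3j)²=169/7752 [(8 2 8; 7 -1 -6)], sign=+1
⇒ 4πI² = 169/361
I = (-1)√(169/361/(4π)) = -0.19301223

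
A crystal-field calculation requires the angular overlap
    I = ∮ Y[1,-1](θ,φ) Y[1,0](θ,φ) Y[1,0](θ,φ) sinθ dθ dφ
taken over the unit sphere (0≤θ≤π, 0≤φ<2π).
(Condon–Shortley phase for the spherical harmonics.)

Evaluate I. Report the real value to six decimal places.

Σmᵢ = -1 ≠ 0, so the φ-integral vanishes; I = 0

0.000000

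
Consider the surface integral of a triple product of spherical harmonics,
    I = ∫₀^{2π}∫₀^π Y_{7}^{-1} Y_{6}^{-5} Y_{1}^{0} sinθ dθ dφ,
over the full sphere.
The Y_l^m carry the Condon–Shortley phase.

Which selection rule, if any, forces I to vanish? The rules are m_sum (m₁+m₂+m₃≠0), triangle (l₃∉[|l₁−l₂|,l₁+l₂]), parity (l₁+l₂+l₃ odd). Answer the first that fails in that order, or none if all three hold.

m_sum

azimuthal sum: -1 − 5 + 0 = -6  ✗
1 ≤ 1 ≤ 13 (triangle on l)
L = 7 + 6 + 1 = 14 (even)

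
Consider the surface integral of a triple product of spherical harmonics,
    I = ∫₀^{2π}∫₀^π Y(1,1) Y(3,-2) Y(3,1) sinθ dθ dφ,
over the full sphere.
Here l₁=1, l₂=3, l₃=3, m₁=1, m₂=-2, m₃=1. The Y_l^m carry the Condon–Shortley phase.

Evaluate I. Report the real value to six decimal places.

Σlᵢ=7 odd — θ-integrand is odd under cosθ→−cosθ; I=0

0.000000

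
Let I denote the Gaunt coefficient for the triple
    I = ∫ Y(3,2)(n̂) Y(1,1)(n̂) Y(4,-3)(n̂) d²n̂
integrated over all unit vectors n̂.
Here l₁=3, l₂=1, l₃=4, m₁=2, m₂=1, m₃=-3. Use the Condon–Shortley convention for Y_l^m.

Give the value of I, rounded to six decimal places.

m-sum 0 ✓  L=8 even ✓  2≤4≤4 ✓
Π(2lᵢ+1) = 7×3×9 = 189
triangle coeff Δ(3,1,4) = 1/252
Σ_t [0,0]: t=0:+1/36 = 1/36
(3j)²=4/63 [(3 1 4; 0 0 0)], sign=+1
Σ_t [0,0]: t=0:+1/240 = 1/240
(3j)²=1/12 [(3 1 4; 2 1 -3)], sign=-1
⇒ 4πI² = 1/1
I = (-1)√(1/1/(4π)) = -0.28209479

-0.282095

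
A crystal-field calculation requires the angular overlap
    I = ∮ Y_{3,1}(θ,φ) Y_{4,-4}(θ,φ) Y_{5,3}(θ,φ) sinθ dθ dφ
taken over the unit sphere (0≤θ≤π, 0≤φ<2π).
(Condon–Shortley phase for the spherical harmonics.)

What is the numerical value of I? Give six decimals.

0.169606

m-sum 0 ✓  L=12 even ✓  1≤5≤7 ✓
Π(2lᵢ+1) = 7×9×11 = 693
triangle coeff Δ(3,4,5) = 1/180180
Σ_t [0,2]: t=0:+1/576 t=1:−1/144 t=2:+1/576 = -1/288
(3j)²=20/1001 [(3 4 5; 0 0 0)], sign=+1
Σ_t [0,0]: t=0:+1/5760 = 1/5760
(3j)²=56/2145 [(3 4 5; 1 -4 3)], sign=+1
⇒ 4πI² = 672/1859
I = (+1)√(672/1859/(4π)) = 0.16960553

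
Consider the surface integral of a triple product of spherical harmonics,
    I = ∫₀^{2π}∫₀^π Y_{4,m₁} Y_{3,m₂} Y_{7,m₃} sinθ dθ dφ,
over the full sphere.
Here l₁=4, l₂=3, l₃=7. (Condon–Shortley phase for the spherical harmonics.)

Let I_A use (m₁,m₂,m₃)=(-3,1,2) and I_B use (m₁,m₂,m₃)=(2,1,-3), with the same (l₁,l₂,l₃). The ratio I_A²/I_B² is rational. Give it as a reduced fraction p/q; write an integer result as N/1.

Shared (l₁,l₂,l₃)=(4,3,7): N and (l;000)² cancel in I_A²/I_B².
A: Δ = 0!·8!·6!/15! = 1/45045; Racah Σ t=0..0: t=0:+1/241920 = 1/241920; ⇒ 3j(4 3 7; -3 1 2)² = 4/1001, sgn -1
B: Δ = 0!·8!·6!/15! = 1/45045; Racah Σ t=0..0: t=0:+1/69120 = 1/69120; ⇒ 3j(4 3 7; 2 1 -3)² = 4/143, sgn +1
I_A²/I_B² = (4/1001)/(4/143) = 1/7

1/7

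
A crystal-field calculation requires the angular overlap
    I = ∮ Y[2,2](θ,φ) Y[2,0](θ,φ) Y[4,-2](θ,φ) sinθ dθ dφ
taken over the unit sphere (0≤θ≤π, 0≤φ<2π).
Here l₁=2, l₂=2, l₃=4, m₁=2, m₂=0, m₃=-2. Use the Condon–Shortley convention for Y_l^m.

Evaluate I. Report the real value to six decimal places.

Rules hold: Σm=0, L=8 even, 0≤4≤4.
N = 5·5·9 = 225
Δ = 0!·4!·4!/9! = 1/630
Racah Σ t=0..0: t=0:+1/16 = 1/16
⇒ 3j(2 2 4; 0 0 0)² = 2/35, sgn +1
Racah Σ t=0..0: t=0:+1/96 = 1/96
⇒ 3j(2 2 4; 2 0 -2)² = 1/42, sgn +1
4πI² = N·(3j₀)²·(3jₘ)² = 15/49
I = +1·√(0.306122/4π) = 0.15607835

0.156078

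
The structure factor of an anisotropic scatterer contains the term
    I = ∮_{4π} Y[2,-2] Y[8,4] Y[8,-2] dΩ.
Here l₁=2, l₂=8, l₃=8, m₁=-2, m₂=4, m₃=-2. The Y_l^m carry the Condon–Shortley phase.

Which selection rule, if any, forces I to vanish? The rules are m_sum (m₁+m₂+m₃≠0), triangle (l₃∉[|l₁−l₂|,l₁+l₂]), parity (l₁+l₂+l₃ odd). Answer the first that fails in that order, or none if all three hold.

none

azimuthal sum: -2 + 4 − 2 = 0  ✓
6 ≤ 8 ≤ 10 (triangle on l)  ✓
L = 2 + 8 + 8 = 18 (even)  ✓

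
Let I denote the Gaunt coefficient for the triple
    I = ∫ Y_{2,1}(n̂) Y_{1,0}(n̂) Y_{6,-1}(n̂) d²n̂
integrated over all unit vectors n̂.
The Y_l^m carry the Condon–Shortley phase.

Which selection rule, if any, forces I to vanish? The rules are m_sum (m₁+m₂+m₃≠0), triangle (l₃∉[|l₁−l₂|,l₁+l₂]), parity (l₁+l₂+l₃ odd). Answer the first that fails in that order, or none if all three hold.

Σmᵢ = 0  ✓
l₃∈[|l₁−l₂|,l₁+l₂]=[1,3], have l₃=6  ✗
Σlᵢ = 9 ⇒ odd

triangle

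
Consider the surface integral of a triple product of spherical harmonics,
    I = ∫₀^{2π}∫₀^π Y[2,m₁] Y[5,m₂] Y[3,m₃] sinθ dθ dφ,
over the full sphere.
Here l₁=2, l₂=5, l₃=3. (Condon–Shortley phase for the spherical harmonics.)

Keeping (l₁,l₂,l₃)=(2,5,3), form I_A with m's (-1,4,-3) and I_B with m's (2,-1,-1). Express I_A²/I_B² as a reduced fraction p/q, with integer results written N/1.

28/5

Shared (l₁,l₂,l₃)=(2,5,3): N and (l;000)² cancel in I_A²/I_B².
A: Δ = 4!·0!·6!/11! = 1/2310; Racah Σ t=3..3: t=3:−1/4320 = -1/4320; ⇒ 3j(2 5 3; -1 4 -3)² = 2/55, sgn -1
B: Δ = 4!·0!·6!/11! = 1/2310; Racah Σ t=0..0: t=0:+1/1152 = 1/1152; ⇒ 3j(2 5 3; 2 -1 -1)² = 1/154, sgn +1
I_A²/I_B² = (2/55)/(1/154) = 28/5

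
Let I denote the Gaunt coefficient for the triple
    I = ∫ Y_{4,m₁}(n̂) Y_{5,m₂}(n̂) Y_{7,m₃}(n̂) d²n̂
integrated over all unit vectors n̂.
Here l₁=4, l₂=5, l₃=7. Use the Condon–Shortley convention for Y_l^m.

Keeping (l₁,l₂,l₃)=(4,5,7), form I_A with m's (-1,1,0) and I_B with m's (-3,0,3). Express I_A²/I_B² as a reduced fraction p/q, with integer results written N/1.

4/245

l's match ⇒ only the (l;m) 3-j factors differ between A and B.
A: triangle coeff Δ(4,5,7) = 1/6126120; Σ_t [0,2]: t=0:+1/345600 t=1:−1/34560 t=2:+1/41472 = -1/518400; (3j)²=7/36465 [(4 5 7; -1 1 0)], sign=+1
B: triangle coeff Δ(4,5,7) = 1/6126120; Σ_t [1,2]: t=1:−1/414720 t=2:+1/172800 = 7/2073600; (3j)²=343/29172 [(4 5 7; -3 0 3)], sign=+1
I_A²/I_B² = (7/36465)/(343/29172) = 4/245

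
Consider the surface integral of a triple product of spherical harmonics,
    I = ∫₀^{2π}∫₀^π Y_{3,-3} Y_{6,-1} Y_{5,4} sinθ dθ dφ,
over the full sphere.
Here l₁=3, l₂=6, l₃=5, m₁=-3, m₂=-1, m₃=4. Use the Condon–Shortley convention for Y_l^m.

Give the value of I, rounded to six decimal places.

0.072068

Rules hold: Σm=0, L=14 even, 3≤5≤9.
N = 7·13·11 = 1001
Δ = 4!·2!·8!/15! = 1/675675
Racah Σ t=1..3: t=1:−1/8640 t=2:+1/2304 t=3:−1/8640 = 7/34560
⇒ 3j(3 6 5; 0 0 0)² = 7/429, sgn -1
Racah Σ t=4..4: t=4:+1/241920 = 1/241920
⇒ 3j(3 6 5; -3 -1 4)² = 4/1001, sgn -1
4πI² = N·(3j₀)²·(3jₘ)² = 28/429
I = +1·√(0.0652681/4π) = 0.07206849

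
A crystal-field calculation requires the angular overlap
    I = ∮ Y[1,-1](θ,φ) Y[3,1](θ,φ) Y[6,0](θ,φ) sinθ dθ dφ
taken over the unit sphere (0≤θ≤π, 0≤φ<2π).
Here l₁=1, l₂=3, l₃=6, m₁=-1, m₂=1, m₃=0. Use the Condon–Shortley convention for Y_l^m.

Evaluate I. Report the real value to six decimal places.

|1−3|≤6≤1+3 violated ⇒ I = 0

0.000000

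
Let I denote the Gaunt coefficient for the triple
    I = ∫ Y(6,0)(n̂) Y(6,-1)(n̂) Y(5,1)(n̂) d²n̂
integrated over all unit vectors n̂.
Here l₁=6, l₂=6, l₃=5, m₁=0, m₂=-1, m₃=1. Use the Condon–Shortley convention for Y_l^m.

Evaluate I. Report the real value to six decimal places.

L=17 odd ⇒ parity kills the (l;000) factor ⇒ I = 0

0.000000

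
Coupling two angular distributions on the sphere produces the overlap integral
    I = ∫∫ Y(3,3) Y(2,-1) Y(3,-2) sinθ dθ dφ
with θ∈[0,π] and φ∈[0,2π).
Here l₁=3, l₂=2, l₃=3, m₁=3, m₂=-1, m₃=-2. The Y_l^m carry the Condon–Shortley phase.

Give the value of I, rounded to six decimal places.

m-sum 0 ✓  L=8 even ✓  1≤3≤5 ✓
Π(2lᵢ+1) = 7×5×7 = 245
triangle coeff Δ(3,2,3) = 1/3780
Σ_t [0,2]: t=0:+1/24 t=1:−1/4 t=2:+1/24 = -1/6
(3j)²=4/105 [(3 2 3; 0 0 0)], sign=+1
Σ_t [0,0]: t=0:+1/48 = 1/48
(3j)²=5/84 [(3 2 3; 3 -1 -2)], sign=-1
⇒ 4πI² = 5/9
I = (-1)√(5/9/(4π)) = -0.21026104

-0.210261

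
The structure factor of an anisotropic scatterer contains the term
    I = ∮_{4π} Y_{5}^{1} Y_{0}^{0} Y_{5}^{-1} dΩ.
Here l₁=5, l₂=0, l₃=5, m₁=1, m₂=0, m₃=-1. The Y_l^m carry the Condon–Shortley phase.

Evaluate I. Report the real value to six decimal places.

-0.282095

Rules hold: Σm=0, L=10 even, 5≤5≤5.
N = 11·1·11 = 121
Δ = 0!·10!·0!/11! = 1/11
Racah Σ t=0..0: t=0:+1/14400 = 1/14400
⇒ 3j(5 0 5; 0 0 0)² = 1/11, sgn -1
Racah Σ t=0..0: t=0:+1/17280 = 1/17280
⇒ 3j(5 0 5; 1 0 -1)² = 1/11, sgn +1
4πI² = N·(3j₀)²·(3jₘ)² = 1/1
I = -1·√(1/4π) = -0.28209479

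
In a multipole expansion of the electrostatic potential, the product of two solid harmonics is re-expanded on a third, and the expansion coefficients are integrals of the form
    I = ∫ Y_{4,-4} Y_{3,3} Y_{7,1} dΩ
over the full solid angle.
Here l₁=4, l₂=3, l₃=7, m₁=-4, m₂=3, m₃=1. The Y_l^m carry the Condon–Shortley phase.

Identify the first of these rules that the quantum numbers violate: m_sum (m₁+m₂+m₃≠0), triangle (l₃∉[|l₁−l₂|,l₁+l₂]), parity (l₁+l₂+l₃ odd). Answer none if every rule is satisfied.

none

azimuthal sum: -4 + 3 + 1 = 0  ✓
1 ≤ 7 ≤ 7 (triangle on l)  ✓
L = 4 + 3 + 7 = 14 (even)  ✓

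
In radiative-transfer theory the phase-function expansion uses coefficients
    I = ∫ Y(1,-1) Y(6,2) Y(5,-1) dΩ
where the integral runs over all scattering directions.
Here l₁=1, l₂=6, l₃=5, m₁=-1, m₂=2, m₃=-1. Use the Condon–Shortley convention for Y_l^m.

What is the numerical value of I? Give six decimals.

Checks pass: Σm=0; 12 even; l₃=5∈[5,7].
(2·1+1)(2·6+1)(2·5+1) = 429
Δ: 2! 0! 10! / 13! → 1/858
sum: t=1:−1/14400 = -1/14400
3j²(1 6 5; 0 0 0) = Δ·Π!·Σ² = 6/143  (sign +1)
sum: t=2:+1/34560 = 1/34560
3j²(1 6 5; -1 2 -1) = Δ·Π!·Σ² = 14/429  (sign +1)
combine: 4πI² = 429·6/143·14/429 = 84/143
take √, sign +1: I = 0.21620548

0.216205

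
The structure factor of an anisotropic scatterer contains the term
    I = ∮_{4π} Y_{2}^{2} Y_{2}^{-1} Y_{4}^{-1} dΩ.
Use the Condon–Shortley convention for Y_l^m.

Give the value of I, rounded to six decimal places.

m-sum 0 ✓  L=8 even ✓  0≤4≤4 ✓
Π(2lᵢ+1) = 5×5×9 = 225
triangle coeff Δ(2,2,4) = 1/630
Σ_t [0,0]: t=0:+1/16 = 1/16
(3j)²=2/35 [(2 2 4; 0 0 0)], sign=+1
Σ_t [0,0]: t=0:+1/144 = 1/144
(3j)²=1/126 [(2 2 4; 2 -1 -1)], sign=-1
⇒ 4πI² = 5/49
I = (-1)√(5/49/(4π)) = -0.09011188

-0.090112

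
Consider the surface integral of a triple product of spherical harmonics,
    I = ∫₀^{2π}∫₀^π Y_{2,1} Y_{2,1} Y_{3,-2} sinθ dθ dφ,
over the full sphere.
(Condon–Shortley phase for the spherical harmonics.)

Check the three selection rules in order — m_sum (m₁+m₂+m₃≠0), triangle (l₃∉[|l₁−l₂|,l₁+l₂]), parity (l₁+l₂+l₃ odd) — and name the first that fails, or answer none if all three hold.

parity

azimuthal sum: 1 + 1 − 2 = 0  ✓
0 ≤ 3 ≤ 4 (triangle on l)  ✓
L = 2 + 2 + 3 = 7 (odd)  ✗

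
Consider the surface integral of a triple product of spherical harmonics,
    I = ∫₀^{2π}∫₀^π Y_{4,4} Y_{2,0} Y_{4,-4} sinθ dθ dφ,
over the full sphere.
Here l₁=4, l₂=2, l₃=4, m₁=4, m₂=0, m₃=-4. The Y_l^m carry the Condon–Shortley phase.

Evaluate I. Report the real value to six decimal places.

Checks pass: Σm=0; 10 even; l₃=4∈[2,6].
(2·4+1)(2·2+1)(2·4+1) = 405
Δ: 2! 6! 2! / 11! → 1/13860
sum: t=0:+1/192 t=1:−1/36 t=2:+1/192 = -5/288
3j²(4 2 4; 0 0 0) = Δ·Π!·Σ² = 20/693  (sign -1)
sum: t=0:+1/2880 = 1/2880
3j²(4 2 4; 4 0 -4) = Δ·Π!·Σ² = 28/495  (sign +1)
combine: 4πI² = 405·20/693·28/495 = 80/121
take √, sign -1: I = -0.22937568

-0.229376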